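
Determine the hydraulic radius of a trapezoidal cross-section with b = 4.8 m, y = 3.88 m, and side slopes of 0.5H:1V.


For a trapezoidal section with side slope z:
A = (b + z*y)*y = (4.8 + 0.5*3.88)*3.88 = 26.151 m^2.
P = b + 2*y*sqrt(1 + z^2) = 4.8 + 2*3.88*sqrt(1 + 0.5^2) = 13.476 m.
R = A/P = 26.151 / 13.476 = 1.9406 m.

1.9406


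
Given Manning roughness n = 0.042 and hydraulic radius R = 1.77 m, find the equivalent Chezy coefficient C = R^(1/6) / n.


The Chezy coefficient relates to Manning's n through C = R^(1/6) / n.
R^(1/6) = 1.77^(1/6) = 1.099838.
C = 1.099838 / 0.042 = 26.19 m^(1/2)/s.

26.19


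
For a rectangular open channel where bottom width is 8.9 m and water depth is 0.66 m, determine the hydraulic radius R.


For a rectangular section:
Flow area A = b * y = 8.9 * 0.66 = 5.87 m^2.
Wetted perimeter P = b + 2y = 8.9 + 2*0.66 = 10.22 m.
Hydraulic radius R = A/P = 5.87 / 10.22 = 0.5748 m.

0.5748


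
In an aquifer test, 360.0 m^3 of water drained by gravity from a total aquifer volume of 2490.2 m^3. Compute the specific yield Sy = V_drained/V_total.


Specific yield Sy = Volume drained / Total volume.
Sy = 360.0 / 2490.2
   = 0.1446.

0.1446


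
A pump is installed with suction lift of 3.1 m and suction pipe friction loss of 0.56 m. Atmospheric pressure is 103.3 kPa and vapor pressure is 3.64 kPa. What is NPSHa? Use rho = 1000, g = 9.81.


NPSHa = p_atm/(rho*g) - z_s - hf_s - p_vap/(rho*g).
p_atm/(rho*g) = 103.3*1000 / (1000*9.81) = 10.53 m.
p_vap/(rho*g) = 3.64*1000 / (1000*9.81) = 0.371 m.
NPSHa = 10.53 - 3.1 - 0.56 - 0.371
      = 6.5 m.

6.5


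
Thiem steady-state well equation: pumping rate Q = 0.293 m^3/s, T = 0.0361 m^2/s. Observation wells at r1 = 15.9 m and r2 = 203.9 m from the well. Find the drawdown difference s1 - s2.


Thiem equation: s1 - s2 = Q/(2*pi*T) * ln(r2/r1).
ln(r2/r1) = ln(203.9/15.9) = 2.5513.
Q/(2*pi*T) = 0.293 / (2*pi*0.0361) = 0.293 / 0.2268 = 1.2918.
s1 - s2 = 1.2918 * 2.5513 = 3.2957 m.

3.2957


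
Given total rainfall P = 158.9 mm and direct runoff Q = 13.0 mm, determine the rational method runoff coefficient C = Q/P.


The runoff coefficient C = runoff depth / rainfall depth.
C = 13.0 / 158.9
  = 0.0818.

0.0818


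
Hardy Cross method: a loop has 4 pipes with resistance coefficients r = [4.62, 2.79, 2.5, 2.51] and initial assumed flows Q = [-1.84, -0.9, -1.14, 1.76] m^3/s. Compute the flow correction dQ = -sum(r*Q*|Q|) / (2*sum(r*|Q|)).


Numerator terms (r*Q*|Q|): 4.62*-1.84*|-1.84| = -15.6415; 2.79*-0.9*|-0.9| = -2.2599; 2.5*-1.14*|-1.14| = -3.249; 2.51*1.76*|1.76| = 7.775.
Sum of numerator = -13.3754.
Denominator terms (r*|Q|): 4.62*|-1.84| = 8.5008; 2.79*|-0.9| = 2.511; 2.5*|-1.14| = 2.85; 2.51*|1.76| = 4.4176.
2 * sum of denominator = 2 * 18.2794 = 36.5588.
dQ = --13.3754 / 36.5588 = 0.3659 m^3/s.

0.3659


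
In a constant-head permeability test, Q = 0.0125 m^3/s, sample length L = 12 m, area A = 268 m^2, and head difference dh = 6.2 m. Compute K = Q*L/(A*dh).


From K = Q*L / (A*dh):
Numerator: Q*L = 0.0125 * 12 = 0.15.
Denominator: A*dh = 268 * 6.2 = 1661.6.
K = 0.15 / 1661.6 = 9e-05 m/s.

9e-05


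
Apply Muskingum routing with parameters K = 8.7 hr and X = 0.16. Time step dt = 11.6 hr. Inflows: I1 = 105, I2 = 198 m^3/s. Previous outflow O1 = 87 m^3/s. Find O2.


Muskingum coefficients:
denom = 2*K*(1-X) + dt = 2*8.7*(1-0.16) + 11.6 = 26.216.
C0 = (dt - 2*K*X)/denom = (11.6 - 2*8.7*0.16)/26.216 = 0.3363.
C1 = (dt + 2*K*X)/denom = (11.6 + 2*8.7*0.16)/26.216 = 0.5487.
C2 = (2*K*(1-X) - dt)/denom = 0.115.
O2 = C0*I2 + C1*I1 + C2*O1
   = 0.3363*198 + 0.5487*105 + 0.115*87
   = 134.2 m^3/s.

134.2


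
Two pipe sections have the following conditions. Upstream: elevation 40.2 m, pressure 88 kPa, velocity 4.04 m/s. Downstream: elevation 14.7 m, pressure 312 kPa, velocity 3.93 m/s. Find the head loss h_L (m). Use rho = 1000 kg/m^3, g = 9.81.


Total head at each section: H = z + p/(rho*g) + V^2/(2g).
H1 = 40.2 + 88*1000/(1000*9.81) + 4.04^2/(2*9.81)
   = 40.2 + 8.97 + 0.8319
   = 50.002 m.
H2 = 14.7 + 312*1000/(1000*9.81) + 3.93^2/(2*9.81)
   = 14.7 + 31.804 + 0.7872
   = 47.291 m.
h_L = H1 - H2 = 50.002 - 47.291 = 2.711 m.

2.711


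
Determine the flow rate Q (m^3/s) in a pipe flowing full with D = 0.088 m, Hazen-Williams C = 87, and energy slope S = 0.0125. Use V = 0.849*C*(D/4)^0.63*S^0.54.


For a full circular pipe, R = D/4 = 0.088/4 = 0.022 m.
V = 0.849 * 87 * 0.022^0.63 * 0.0125^0.54
  = 0.849 * 87 * 0.090308 * 0.093828
  = 0.6259 m/s.
Pipe area A = pi*D^2/4 = pi*0.088^2/4 = 0.0061 m^2.
Q = A * V = 0.0061 * 0.6259 = 0.0038 m^3/s.

0.0038


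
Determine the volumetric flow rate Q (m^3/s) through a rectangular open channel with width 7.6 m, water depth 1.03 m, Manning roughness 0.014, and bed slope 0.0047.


For a rectangular channel, the cross-sectional area A = b * y = 7.6 * 1.03 = 7.83 m^2.
The wetted perimeter P = b + 2y = 7.6 + 2*1.03 = 9.66 m.
Hydraulic radius R = A/P = 7.83/9.66 = 0.8104 m.
Velocity V = (1/n)*R^(2/3)*S^(1/2) = (1/0.014)*0.8104^(2/3)*0.0047^(1/2) = 4.2563 m/s.
Discharge Q = A * V = 7.83 * 4.2563 = 33.319 m^3/s.

33.319


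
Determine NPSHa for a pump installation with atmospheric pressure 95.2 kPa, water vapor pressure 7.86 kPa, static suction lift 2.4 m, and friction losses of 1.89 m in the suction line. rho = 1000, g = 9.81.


NPSHa = p_atm/(rho*g) - z_s - hf_s - p_vap/(rho*g).
p_atm/(rho*g) = 95.2*1000 / (1000*9.81) = 9.704 m.
p_vap/(rho*g) = 7.86*1000 / (1000*9.81) = 0.801 m.
NPSHa = 9.704 - 2.4 - 1.89 - 0.801
      = 4.61 m.

4.61


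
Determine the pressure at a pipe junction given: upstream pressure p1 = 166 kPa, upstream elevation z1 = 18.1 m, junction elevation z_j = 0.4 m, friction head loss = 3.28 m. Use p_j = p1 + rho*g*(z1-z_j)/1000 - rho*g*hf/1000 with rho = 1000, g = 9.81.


Junction pressure: p_j = p1 + rho*g*(z1 - z_j)/1000 - rho*g*hf/1000.
Elevation term = 1000*9.81*(18.1 - 0.4)/1000 = 173.637 kPa.
Friction term = 1000*9.81*3.28/1000 = 32.177 kPa.
p_j = 166 + 173.637 - 32.177 = 307.46 kPa.

307.46


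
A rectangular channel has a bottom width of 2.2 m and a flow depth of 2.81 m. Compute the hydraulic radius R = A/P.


For a rectangular section:
Flow area A = b * y = 2.2 * 2.81 = 6.18 m^2.
Wetted perimeter P = b + 2y = 2.2 + 2*2.81 = 7.82 m.
Hydraulic radius R = A/P = 6.18 / 7.82 = 0.7905 m.

0.7905


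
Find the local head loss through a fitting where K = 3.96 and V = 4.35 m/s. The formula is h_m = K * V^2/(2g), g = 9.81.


Minor loss formula: h_m = K * V^2/(2g).
V^2 = 4.35^2 = 18.9225.
V^2/(2g) = 18.9225 / 19.62 = 0.9644 m.
h_m = 3.96 * 0.9644 = 3.8192 m.

3.8192


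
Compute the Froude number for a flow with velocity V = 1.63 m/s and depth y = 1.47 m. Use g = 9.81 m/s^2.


The Froude number is defined as Fr = V / sqrt(g*y).
g*y = 9.81 * 1.47 = 14.4207.
sqrt(g*y) = sqrt(14.4207) = 3.7975.
Fr = 1.63 / 3.7975 = 0.4292.

0.4292


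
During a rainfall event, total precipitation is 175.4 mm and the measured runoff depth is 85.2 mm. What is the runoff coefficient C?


The runoff coefficient C = runoff depth / rainfall depth.
C = 85.2 / 175.4
  = 0.4857.

0.4857


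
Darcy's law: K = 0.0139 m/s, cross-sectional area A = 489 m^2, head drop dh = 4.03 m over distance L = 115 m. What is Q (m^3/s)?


Darcy's law: Q = K * A * i, where i = dh/L.
Hydraulic gradient i = 4.03 / 115 = 0.035043.
Q = 0.0139 * 489 * 0.035043
  = 0.2382 m^3/s.

0.2382


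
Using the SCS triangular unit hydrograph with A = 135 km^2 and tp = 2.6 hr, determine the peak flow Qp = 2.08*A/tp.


SCS formula: Qp = 2.08 * A / tp.
Qp = 2.08 * 135 / 2.6
   = 280.8 / 2.6
   = 108.0 m^3/s per cm.

108.0


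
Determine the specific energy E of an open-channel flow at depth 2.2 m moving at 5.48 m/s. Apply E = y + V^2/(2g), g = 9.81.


Specific energy E = y + V^2/(2g).
Velocity head = V^2/(2g) = 5.48^2 / (2*9.81) = 30.0304 / 19.62 = 1.5306 m.
E = 2.2 + 1.5306 = 3.7306 m.

3.7306


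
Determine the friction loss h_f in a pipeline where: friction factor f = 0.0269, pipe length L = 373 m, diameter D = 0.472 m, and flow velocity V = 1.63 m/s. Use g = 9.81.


Darcy-Weisbach equation: h_f = f * (L/D) * V^2/(2g).
f * L/D = 0.0269 * 373/0.472 = 21.2578.
V^2/(2g) = 1.63^2 / (2*9.81) = 2.6569 / 19.62 = 0.1354 m.
h_f = 21.2578 * 0.1354 = 2.879 m.

2.879


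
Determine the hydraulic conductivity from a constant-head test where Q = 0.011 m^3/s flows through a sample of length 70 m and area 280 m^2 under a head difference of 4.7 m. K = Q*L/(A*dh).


From K = Q*L / (A*dh):
Numerator: Q*L = 0.011 * 70 = 0.77.
Denominator: A*dh = 280 * 4.7 = 1316.0.
K = 0.77 / 1316.0 = 0.000585 m/s.

0.000585


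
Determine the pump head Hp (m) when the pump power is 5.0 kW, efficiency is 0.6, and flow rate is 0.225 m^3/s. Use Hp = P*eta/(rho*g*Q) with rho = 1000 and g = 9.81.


Pump head formula: Hp = P * eta / (rho * g * Q).
Numerator: P * eta = 5.0 * 1000 * 0.6 = 3000.0 W.
Denominator: rho * g * Q = 1000 * 9.81 * 0.225 = 2207.25.
Hp = 3000.0 / 2207.25 = 1.36 m.

1.36


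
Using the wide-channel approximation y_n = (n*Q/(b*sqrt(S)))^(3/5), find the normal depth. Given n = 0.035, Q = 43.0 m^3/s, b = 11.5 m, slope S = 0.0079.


We use the wide-channel approximation y_n = (n*Q/(b*sqrt(S)))^(3/5).
sqrt(S) = sqrt(0.0079) = 0.088882.
Numerator: n*Q = 0.035 * 43.0 = 1.505.
Denominator: b*sqrt(S) = 11.5 * 0.088882 = 1.022143.
arg = 1.4724.
y_n = 1.4724^(3/5) = 1.2613 m.

1.2613


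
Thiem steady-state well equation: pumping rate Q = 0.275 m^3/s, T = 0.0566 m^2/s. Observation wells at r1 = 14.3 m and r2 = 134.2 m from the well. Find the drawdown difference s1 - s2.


Thiem equation: s1 - s2 = Q/(2*pi*T) * ln(r2/r1).
ln(r2/r1) = ln(134.2/14.3) = 2.2391.
Q/(2*pi*T) = 0.275 / (2*pi*0.0566) = 0.275 / 0.3556 = 0.7733.
s1 - s2 = 0.7733 * 2.2391 = 1.7314 m.

1.7314


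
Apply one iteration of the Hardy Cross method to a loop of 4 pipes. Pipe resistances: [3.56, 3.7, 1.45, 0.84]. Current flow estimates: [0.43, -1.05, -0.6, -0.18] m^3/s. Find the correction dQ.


Numerator terms (r*Q*|Q|): 3.56*0.43*|0.43| = 0.6582; 3.7*-1.05*|-1.05| = -4.0793; 1.45*-0.6*|-0.6| = -0.522; 0.84*-0.18*|-0.18| = -0.0272.
Sum of numerator = -3.9702.
Denominator terms (r*|Q|): 3.56*|0.43| = 1.5308; 3.7*|-1.05| = 3.885; 1.45*|-0.6| = 0.87; 0.84*|-0.18| = 0.1512.
2 * sum of denominator = 2 * 6.437 = 12.874.
dQ = --3.9702 / 12.874 = 0.3084 m^3/s.

0.3084


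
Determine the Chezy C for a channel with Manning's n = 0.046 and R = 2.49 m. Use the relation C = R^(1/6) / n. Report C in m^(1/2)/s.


The Chezy coefficient relates to Manning's n through C = R^(1/6) / n.
R^(1/6) = 2.49^(1/6) = 1.164215.
C = 1.164215 / 0.046 = 25.31 m^(1/2)/s.

25.31


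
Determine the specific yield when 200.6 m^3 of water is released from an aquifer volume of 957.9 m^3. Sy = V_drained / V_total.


Specific yield Sy = Volume drained / Total volume.
Sy = 200.6 / 957.9
   = 0.2094.

0.2094


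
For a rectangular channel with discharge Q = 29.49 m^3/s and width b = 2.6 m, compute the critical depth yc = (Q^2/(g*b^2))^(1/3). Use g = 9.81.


Using yc = (Q^2 / (g * b^2))^(1/3):
Q^2 = 29.49^2 = 869.66.
g * b^2 = 9.81 * 2.6^2 = 9.81 * 6.76 = 66.32.
Q^2 / (g*b^2) = 869.66 / 66.32 = 13.1131.
yc = 13.1131^(1/3) = 2.3582 m.

2.3582


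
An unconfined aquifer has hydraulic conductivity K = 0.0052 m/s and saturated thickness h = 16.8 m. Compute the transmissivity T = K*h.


Transmissivity is defined as T = K * h.
T = 0.0052 * 16.8
  = 0.0874 m^2/s.

0.0874


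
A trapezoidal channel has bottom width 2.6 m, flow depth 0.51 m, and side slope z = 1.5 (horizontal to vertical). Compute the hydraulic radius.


For a trapezoidal section with side slope z:
A = (b + z*y)*y = (2.6 + 1.5*0.51)*0.51 = 1.716 m^2.
P = b + 2*y*sqrt(1 + z^2) = 2.6 + 2*0.51*sqrt(1 + 1.5^2) = 4.439 m.
R = A/P = 1.716 / 4.439 = 0.3866 m.

0.3866


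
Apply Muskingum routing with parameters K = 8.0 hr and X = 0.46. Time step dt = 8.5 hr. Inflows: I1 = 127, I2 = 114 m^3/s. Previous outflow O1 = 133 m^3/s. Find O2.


Muskingum coefficients:
denom = 2*K*(1-X) + dt = 2*8.0*(1-0.46) + 8.5 = 17.14.
C0 = (dt - 2*K*X)/denom = (8.5 - 2*8.0*0.46)/17.14 = 0.0665.
C1 = (dt + 2*K*X)/denom = (8.5 + 2*8.0*0.46)/17.14 = 0.9253.
C2 = (2*K*(1-X) - dt)/denom = 0.0082.
O2 = C0*I2 + C1*I1 + C2*O1
   = 0.0665*114 + 0.9253*127 + 0.0082*133
   = 126.18 m^3/s.

126.18


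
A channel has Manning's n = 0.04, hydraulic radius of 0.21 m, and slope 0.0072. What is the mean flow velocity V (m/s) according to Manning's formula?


Manning's equation gives V = (1/n) * R^(2/3) * S^(1/2).
First, compute R^(2/3) = 0.21^(2/3) = 0.3533.
Next, S^(1/2) = 0.0072^(1/2) = 0.084853.
Then 1/n = 1/0.04 = 25.0.
V = 25.0 * 0.3533 * 0.084853 = 0.7495 m/s.

0.7495


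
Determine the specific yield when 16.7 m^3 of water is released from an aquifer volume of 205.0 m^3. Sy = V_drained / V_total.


Specific yield Sy = Volume drained / Total volume.
Sy = 16.7 / 205.0
   = 0.0815.

0.0815


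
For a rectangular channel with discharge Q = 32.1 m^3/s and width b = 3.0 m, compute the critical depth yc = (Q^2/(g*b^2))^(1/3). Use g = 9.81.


Using yc = (Q^2 / (g * b^2))^(1/3):
Q^2 = 32.1^2 = 1030.41.
g * b^2 = 9.81 * 3.0^2 = 9.81 * 9.0 = 88.29.
Q^2 / (g*b^2) = 1030.41 / 88.29 = 11.6707.
yc = 11.6707^(1/3) = 2.2683 m.

2.2683


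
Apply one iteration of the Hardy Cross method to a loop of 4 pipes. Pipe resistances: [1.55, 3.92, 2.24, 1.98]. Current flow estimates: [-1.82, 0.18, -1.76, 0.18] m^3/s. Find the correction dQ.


Numerator terms (r*Q*|Q|): 1.55*-1.82*|-1.82| = -5.1342; 3.92*0.18*|0.18| = 0.127; 2.24*-1.76*|-1.76| = -6.9386; 1.98*0.18*|0.18| = 0.0642.
Sum of numerator = -11.8817.
Denominator terms (r*|Q|): 1.55*|-1.82| = 2.821; 3.92*|0.18| = 0.7056; 2.24*|-1.76| = 3.9424; 1.98*|0.18| = 0.3564.
2 * sum of denominator = 2 * 7.8254 = 15.6508.
dQ = --11.8817 / 15.6508 = 0.7592 m^3/s.

0.7592


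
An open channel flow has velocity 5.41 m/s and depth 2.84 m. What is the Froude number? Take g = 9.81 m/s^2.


The Froude number is defined as Fr = V / sqrt(g*y).
g*y = 9.81 * 2.84 = 27.8604.
sqrt(g*y) = sqrt(27.8604) = 5.2783.
Fr = 5.41 / 5.2783 = 1.025.

1.025


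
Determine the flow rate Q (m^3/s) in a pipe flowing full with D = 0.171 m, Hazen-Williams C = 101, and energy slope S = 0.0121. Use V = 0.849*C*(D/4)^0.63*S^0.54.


For a full circular pipe, R = D/4 = 0.171/4 = 0.0428 m.
V = 0.849 * 101 * 0.0428^0.63 * 0.0121^0.54
  = 0.849 * 101 * 0.137243 * 0.092194
  = 1.085 m/s.
Pipe area A = pi*D^2/4 = pi*0.171^2/4 = 0.023 m^2.
Q = A * V = 0.023 * 1.085 = 0.0249 m^3/s.

0.0249


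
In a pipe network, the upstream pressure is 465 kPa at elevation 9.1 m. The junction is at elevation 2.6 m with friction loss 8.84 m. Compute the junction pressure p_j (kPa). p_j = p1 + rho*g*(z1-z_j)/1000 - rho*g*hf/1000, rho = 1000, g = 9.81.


Junction pressure: p_j = p1 + rho*g*(z1 - z_j)/1000 - rho*g*hf/1000.
Elevation term = 1000*9.81*(9.1 - 2.6)/1000 = 63.765 kPa.
Friction term = 1000*9.81*8.84/1000 = 86.72 kPa.
p_j = 465 + 63.765 - 86.72 = 442.04 kPa.

442.04


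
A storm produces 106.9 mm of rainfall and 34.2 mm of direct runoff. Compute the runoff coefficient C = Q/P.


The runoff coefficient C = runoff depth / rainfall depth.
C = 34.2 / 106.9
  = 0.3199.

0.3199


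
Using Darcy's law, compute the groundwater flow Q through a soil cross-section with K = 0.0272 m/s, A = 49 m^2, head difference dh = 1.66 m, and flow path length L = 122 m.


Darcy's law: Q = K * A * i, where i = dh/L.
Hydraulic gradient i = 1.66 / 122 = 0.013607.
Q = 0.0272 * 49 * 0.013607
  = 0.0181 m^3/s.

0.0181


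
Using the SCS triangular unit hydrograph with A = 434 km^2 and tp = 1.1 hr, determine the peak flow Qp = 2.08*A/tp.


SCS formula: Qp = 2.08 * A / tp.
Qp = 2.08 * 434 / 1.1
   = 902.72 / 1.1
   = 820.65 m^3/s per cm.

820.65


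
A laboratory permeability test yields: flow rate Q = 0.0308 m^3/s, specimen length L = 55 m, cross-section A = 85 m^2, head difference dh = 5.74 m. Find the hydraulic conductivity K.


From K = Q*L / (A*dh):
Numerator: Q*L = 0.0308 * 55 = 1.694.
Denominator: A*dh = 85 * 5.74 = 487.9.
K = 1.694 / 487.9 = 0.003472 m/s.

0.003472


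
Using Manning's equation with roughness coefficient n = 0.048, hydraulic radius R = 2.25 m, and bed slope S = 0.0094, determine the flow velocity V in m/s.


Manning's equation gives V = (1/n) * R^(2/3) * S^(1/2).
First, compute R^(2/3) = 2.25^(2/3) = 1.7171.
Next, S^(1/2) = 0.0094^(1/2) = 0.096954.
Then 1/n = 1/0.048 = 20.83.
V = 20.83 * 1.7171 * 0.096954 = 3.4683 m/s.

3.4683


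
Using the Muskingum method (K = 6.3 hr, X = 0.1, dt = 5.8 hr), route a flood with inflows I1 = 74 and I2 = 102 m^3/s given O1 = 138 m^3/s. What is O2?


Muskingum coefficients:
denom = 2*K*(1-X) + dt = 2*6.3*(1-0.1) + 5.8 = 17.14.
C0 = (dt - 2*K*X)/denom = (5.8 - 2*6.3*0.1)/17.14 = 0.2649.
C1 = (dt + 2*K*X)/denom = (5.8 + 2*6.3*0.1)/17.14 = 0.4119.
C2 = (2*K*(1-X) - dt)/denom = 0.3232.
O2 = C0*I2 + C1*I1 + C2*O1
   = 0.2649*102 + 0.4119*74 + 0.3232*138
   = 102.1 m^3/s.

102.1


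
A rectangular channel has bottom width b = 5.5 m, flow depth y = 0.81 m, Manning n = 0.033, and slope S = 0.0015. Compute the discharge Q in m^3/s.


For a rectangular channel, the cross-sectional area A = b * y = 5.5 * 0.81 = 4.46 m^2.
The wetted perimeter P = b + 2y = 5.5 + 2*0.81 = 7.12 m.
Hydraulic radius R = A/P = 4.46/7.12 = 0.6257 m.
Velocity V = (1/n)*R^(2/3)*S^(1/2) = (1/0.033)*0.6257^(2/3)*0.0015^(1/2) = 0.8586 m/s.
Discharge Q = A * V = 4.46 * 0.8586 = 3.825 m^3/s.

3.825


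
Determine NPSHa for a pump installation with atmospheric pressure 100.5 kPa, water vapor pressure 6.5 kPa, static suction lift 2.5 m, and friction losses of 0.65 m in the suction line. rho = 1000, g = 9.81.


NPSHa = p_atm/(rho*g) - z_s - hf_s - p_vap/(rho*g).
p_atm/(rho*g) = 100.5*1000 / (1000*9.81) = 10.245 m.
p_vap/(rho*g) = 6.5*1000 / (1000*9.81) = 0.663 m.
NPSHa = 10.245 - 2.5 - 0.65 - 0.663
      = 6.43 m.

6.43


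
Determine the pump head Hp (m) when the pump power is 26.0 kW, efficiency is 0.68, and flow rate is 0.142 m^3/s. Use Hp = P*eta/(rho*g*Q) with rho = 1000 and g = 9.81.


Pump head formula: Hp = P * eta / (rho * g * Q).
Numerator: P * eta = 26.0 * 1000 * 0.68 = 17680.0 W.
Denominator: rho * g * Q = 1000 * 9.81 * 0.142 = 1393.02.
Hp = 17680.0 / 1393.02 = 12.69 m.

12.69


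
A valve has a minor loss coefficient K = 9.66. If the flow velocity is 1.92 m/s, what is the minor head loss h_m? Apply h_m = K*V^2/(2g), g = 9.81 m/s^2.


Minor loss formula: h_m = K * V^2/(2g).
V^2 = 1.92^2 = 3.6864.
V^2/(2g) = 3.6864 / 19.62 = 0.1879 m.
h_m = 9.66 * 0.1879 = 1.815 m.

1.815


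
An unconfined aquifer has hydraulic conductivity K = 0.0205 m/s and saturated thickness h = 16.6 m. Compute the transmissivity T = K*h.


Transmissivity is defined as T = K * h.
T = 0.0205 * 16.6
  = 0.3403 m^2/s.

0.3403


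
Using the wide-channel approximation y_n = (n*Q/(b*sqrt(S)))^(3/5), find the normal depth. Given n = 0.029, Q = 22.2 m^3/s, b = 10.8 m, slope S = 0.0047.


We use the wide-channel approximation y_n = (n*Q/(b*sqrt(S)))^(3/5).
sqrt(S) = sqrt(0.0047) = 0.068557.
Numerator: n*Q = 0.029 * 22.2 = 0.6438.
Denominator: b*sqrt(S) = 10.8 * 0.068557 = 0.740416.
arg = 0.8695.
y_n = 0.8695^(3/5) = 0.9195 m.

0.9195


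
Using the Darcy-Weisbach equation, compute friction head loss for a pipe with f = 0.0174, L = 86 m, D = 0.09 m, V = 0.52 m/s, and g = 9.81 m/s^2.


Darcy-Weisbach equation: h_f = f * (L/D) * V^2/(2g).
f * L/D = 0.0174 * 86/0.09 = 16.6267.
V^2/(2g) = 0.52^2 / (2*9.81) = 0.2704 / 19.62 = 0.0138 m.
h_f = 16.6267 * 0.0138 = 0.229 m.

0.229


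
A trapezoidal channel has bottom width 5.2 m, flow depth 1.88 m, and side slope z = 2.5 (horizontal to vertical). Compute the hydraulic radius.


For a trapezoidal section with side slope z:
A = (b + z*y)*y = (5.2 + 2.5*1.88)*1.88 = 18.612 m^2.
P = b + 2*y*sqrt(1 + z^2) = 5.2 + 2*1.88*sqrt(1 + 2.5^2) = 15.324 m.
R = A/P = 18.612 / 15.324 = 1.2146 m.

1.2146


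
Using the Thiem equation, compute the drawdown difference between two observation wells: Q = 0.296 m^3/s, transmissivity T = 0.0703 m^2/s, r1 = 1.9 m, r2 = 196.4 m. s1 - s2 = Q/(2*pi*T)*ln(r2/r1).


Thiem equation: s1 - s2 = Q/(2*pi*T) * ln(r2/r1).
ln(r2/r1) = ln(196.4/1.9) = 4.6383.
Q/(2*pi*T) = 0.296 / (2*pi*0.0703) = 0.296 / 0.4417 = 0.6701.
s1 - s2 = 0.6701 * 4.6383 = 3.1082 m.

3.1082


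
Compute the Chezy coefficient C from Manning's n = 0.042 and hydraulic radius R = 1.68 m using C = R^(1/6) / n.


The Chezy coefficient relates to Manning's n through C = R^(1/6) / n.
R^(1/6) = 1.68^(1/6) = 1.090314.
C = 1.090314 / 0.042 = 25.96 m^(1/2)/s.

25.96


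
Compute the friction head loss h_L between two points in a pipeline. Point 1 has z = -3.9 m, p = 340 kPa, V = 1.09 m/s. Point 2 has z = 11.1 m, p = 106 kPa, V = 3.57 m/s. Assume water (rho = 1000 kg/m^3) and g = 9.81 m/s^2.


Total head at each section: H = z + p/(rho*g) + V^2/(2g).
H1 = -3.9 + 340*1000/(1000*9.81) + 1.09^2/(2*9.81)
   = -3.9 + 34.659 + 0.0606
   = 30.819 m.
H2 = 11.1 + 106*1000/(1000*9.81) + 3.57^2/(2*9.81)
   = 11.1 + 10.805 + 0.6496
   = 22.555 m.
h_L = H1 - H2 = 30.819 - 22.555 = 8.264 m.

8.264


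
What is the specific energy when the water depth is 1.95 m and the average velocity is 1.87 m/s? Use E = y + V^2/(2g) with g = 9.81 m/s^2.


Specific energy E = y + V^2/(2g).
Velocity head = V^2/(2g) = 1.87^2 / (2*9.81) = 3.4969 / 19.62 = 0.1782 m.
E = 1.95 + 0.1782 = 2.1282 m.

2.1282


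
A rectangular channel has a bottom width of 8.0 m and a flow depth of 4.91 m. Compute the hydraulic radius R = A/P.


For a rectangular section:
Flow area A = b * y = 8.0 * 4.91 = 39.28 m^2.
Wetted perimeter P = b + 2y = 8.0 + 2*4.91 = 17.82 m.
Hydraulic radius R = A/P = 39.28 / 17.82 = 2.2043 m.

2.2043


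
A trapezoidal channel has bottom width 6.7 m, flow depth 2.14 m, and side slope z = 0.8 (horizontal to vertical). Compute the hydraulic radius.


For a trapezoidal section with side slope z:
A = (b + z*y)*y = (6.7 + 0.8*2.14)*2.14 = 18.002 m^2.
P = b + 2*y*sqrt(1 + z^2) = 6.7 + 2*2.14*sqrt(1 + 0.8^2) = 12.181 m.
R = A/P = 18.002 / 12.181 = 1.4778 m.

1.4778


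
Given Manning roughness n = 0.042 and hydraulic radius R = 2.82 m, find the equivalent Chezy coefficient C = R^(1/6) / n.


The Chezy coefficient relates to Manning's n through C = R^(1/6) / n.
R^(1/6) = 2.82^(1/6) = 1.188616.
C = 1.188616 / 0.042 = 28.3 m^(1/2)/s.

28.3


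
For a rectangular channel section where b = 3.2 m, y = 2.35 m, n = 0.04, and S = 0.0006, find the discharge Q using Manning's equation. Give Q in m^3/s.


For a rectangular channel, the cross-sectional area A = b * y = 3.2 * 2.35 = 7.52 m^2.
The wetted perimeter P = b + 2y = 3.2 + 2*2.35 = 7.9 m.
Hydraulic radius R = A/P = 7.52/7.9 = 0.9519 m.
Velocity V = (1/n)*R^(2/3)*S^(1/2) = (1/0.04)*0.9519^(2/3)*0.0006^(1/2) = 0.5926 m/s.
Discharge Q = A * V = 7.52 * 0.5926 = 4.456 m^3/s.

4.456


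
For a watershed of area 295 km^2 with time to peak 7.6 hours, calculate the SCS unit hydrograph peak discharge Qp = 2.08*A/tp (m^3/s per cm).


SCS formula: Qp = 2.08 * A / tp.
Qp = 2.08 * 295 / 7.6
   = 613.6 / 7.6
   = 80.74 m^3/s per cm.

80.74


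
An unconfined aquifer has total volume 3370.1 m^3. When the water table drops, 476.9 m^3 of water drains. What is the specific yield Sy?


Specific yield Sy = Volume drained / Total volume.
Sy = 476.9 / 3370.1
   = 0.1415.

0.1415


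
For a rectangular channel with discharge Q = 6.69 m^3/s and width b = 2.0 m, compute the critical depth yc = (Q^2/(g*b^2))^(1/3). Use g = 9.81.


Using yc = (Q^2 / (g * b^2))^(1/3):
Q^2 = 6.69^2 = 44.76.
g * b^2 = 9.81 * 2.0^2 = 9.81 * 4.0 = 39.24.
Q^2 / (g*b^2) = 44.76 / 39.24 = 1.1407.
yc = 1.1407^(1/3) = 1.0448 m.

1.0448


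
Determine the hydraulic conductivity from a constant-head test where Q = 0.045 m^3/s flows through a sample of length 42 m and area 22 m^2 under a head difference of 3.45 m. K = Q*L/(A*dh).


From K = Q*L / (A*dh):
Numerator: Q*L = 0.045 * 42 = 1.89.
Denominator: A*dh = 22 * 3.45 = 75.9.
K = 1.89 / 75.9 = 0.024901 m/s.

0.024901


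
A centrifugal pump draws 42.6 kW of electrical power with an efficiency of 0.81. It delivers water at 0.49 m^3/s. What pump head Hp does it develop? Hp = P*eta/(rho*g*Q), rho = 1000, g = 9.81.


Pump head formula: Hp = P * eta / (rho * g * Q).
Numerator: P * eta = 42.6 * 1000 * 0.81 = 34506.0 W.
Denominator: rho * g * Q = 1000 * 9.81 * 0.49 = 4806.9.
Hp = 34506.0 / 4806.9 = 7.18 m.

7.18


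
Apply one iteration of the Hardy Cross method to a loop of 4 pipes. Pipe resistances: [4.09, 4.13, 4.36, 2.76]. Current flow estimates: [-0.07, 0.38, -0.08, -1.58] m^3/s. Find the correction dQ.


Numerator terms (r*Q*|Q|): 4.09*-0.07*|-0.07| = -0.02; 4.13*0.38*|0.38| = 0.5964; 4.36*-0.08*|-0.08| = -0.0279; 2.76*-1.58*|-1.58| = -6.8901.
Sum of numerator = -6.3416.
Denominator terms (r*|Q|): 4.09*|-0.07| = 0.2863; 4.13*|0.38| = 1.5694; 4.36*|-0.08| = 0.3488; 2.76*|-1.58| = 4.3608.
2 * sum of denominator = 2 * 6.5653 = 13.1306.
dQ = --6.3416 / 13.1306 = 0.483 m^3/s.

0.483


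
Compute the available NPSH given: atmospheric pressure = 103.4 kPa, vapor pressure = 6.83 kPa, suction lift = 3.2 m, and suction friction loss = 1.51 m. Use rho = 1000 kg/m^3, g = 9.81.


NPSHa = p_atm/(rho*g) - z_s - hf_s - p_vap/(rho*g).
p_atm/(rho*g) = 103.4*1000 / (1000*9.81) = 10.54 m.
p_vap/(rho*g) = 6.83*1000 / (1000*9.81) = 0.696 m.
NPSHa = 10.54 - 3.2 - 1.51 - 0.696
      = 5.13 m.

5.13


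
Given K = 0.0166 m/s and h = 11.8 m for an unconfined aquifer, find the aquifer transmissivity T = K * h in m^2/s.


Transmissivity is defined as T = K * h.
T = 0.0166 * 11.8
  = 0.1959 m^2/s.

0.1959


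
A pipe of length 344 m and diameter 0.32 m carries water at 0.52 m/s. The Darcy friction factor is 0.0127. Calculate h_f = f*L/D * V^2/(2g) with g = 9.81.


Darcy-Weisbach equation: h_f = f * (L/D) * V^2/(2g).
f * L/D = 0.0127 * 344/0.32 = 13.6525.
V^2/(2g) = 0.52^2 / (2*9.81) = 0.2704 / 19.62 = 0.0138 m.
h_f = 13.6525 * 0.0138 = 0.188 m.

0.188


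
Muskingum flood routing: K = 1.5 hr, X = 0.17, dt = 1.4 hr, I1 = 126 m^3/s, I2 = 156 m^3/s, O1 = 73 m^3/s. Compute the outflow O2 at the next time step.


Muskingum coefficients:
denom = 2*K*(1-X) + dt = 2*1.5*(1-0.17) + 1.4 = 3.89.
C0 = (dt - 2*K*X)/denom = (1.4 - 2*1.5*0.17)/3.89 = 0.2288.
C1 = (dt + 2*K*X)/denom = (1.4 + 2*1.5*0.17)/3.89 = 0.491.
C2 = (2*K*(1-X) - dt)/denom = 0.2802.
O2 = C0*I2 + C1*I1 + C2*O1
   = 0.2288*156 + 0.491*126 + 0.2802*73
   = 118.01 m^3/s.

118.01


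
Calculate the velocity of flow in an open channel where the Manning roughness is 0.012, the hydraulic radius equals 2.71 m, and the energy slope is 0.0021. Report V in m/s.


Manning's equation gives V = (1/n) * R^(2/3) * S^(1/2).
First, compute R^(2/3) = 2.71^(2/3) = 1.9438.
Next, S^(1/2) = 0.0021^(1/2) = 0.045826.
Then 1/n = 1/0.012 = 83.33.
V = 83.33 * 1.9438 * 0.045826 = 7.4229 m/s.

7.4229


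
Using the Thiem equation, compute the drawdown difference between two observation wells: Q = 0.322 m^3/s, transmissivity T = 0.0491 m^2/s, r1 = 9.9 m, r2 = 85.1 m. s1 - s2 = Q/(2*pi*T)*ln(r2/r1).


Thiem equation: s1 - s2 = Q/(2*pi*T) * ln(r2/r1).
ln(r2/r1) = ln(85.1/9.9) = 2.1513.
Q/(2*pi*T) = 0.322 / (2*pi*0.0491) = 0.322 / 0.3085 = 1.0437.
s1 - s2 = 1.0437 * 2.1513 = 2.2454 m.

2.2454


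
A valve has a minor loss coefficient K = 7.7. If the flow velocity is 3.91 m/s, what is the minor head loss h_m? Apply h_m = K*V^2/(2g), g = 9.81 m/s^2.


Minor loss formula: h_m = K * V^2/(2g).
V^2 = 3.91^2 = 15.2881.
V^2/(2g) = 15.2881 / 19.62 = 0.7792 m.
h_m = 7.7 * 0.7792 = 5.9999 m.

5.9999


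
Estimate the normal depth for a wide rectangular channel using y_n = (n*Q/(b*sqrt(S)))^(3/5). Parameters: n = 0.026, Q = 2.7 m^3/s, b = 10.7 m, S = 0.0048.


We use the wide-channel approximation y_n = (n*Q/(b*sqrt(S)))^(3/5).
sqrt(S) = sqrt(0.0048) = 0.069282.
Numerator: n*Q = 0.026 * 2.7 = 0.0702.
Denominator: b*sqrt(S) = 10.7 * 0.069282 = 0.741317.
arg = 0.0947.
y_n = 0.0947^(3/5) = 0.2431 m.

0.2431


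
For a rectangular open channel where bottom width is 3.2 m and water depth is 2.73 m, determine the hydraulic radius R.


For a rectangular section:
Flow area A = b * y = 3.2 * 2.73 = 8.74 m^2.
Wetted perimeter P = b + 2y = 3.2 + 2*2.73 = 8.66 m.
Hydraulic radius R = A/P = 8.74 / 8.66 = 1.0088 m.

1.0088


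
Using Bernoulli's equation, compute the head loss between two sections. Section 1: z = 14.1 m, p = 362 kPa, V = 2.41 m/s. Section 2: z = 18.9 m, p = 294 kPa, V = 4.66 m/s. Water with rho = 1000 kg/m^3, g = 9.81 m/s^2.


Total head at each section: H = z + p/(rho*g) + V^2/(2g).
H1 = 14.1 + 362*1000/(1000*9.81) + 2.41^2/(2*9.81)
   = 14.1 + 36.901 + 0.296
   = 51.297 m.
H2 = 18.9 + 294*1000/(1000*9.81) + 4.66^2/(2*9.81)
   = 18.9 + 29.969 + 1.1068
   = 49.976 m.
h_L = H1 - H2 = 51.297 - 49.976 = 1.321 m.

1.321


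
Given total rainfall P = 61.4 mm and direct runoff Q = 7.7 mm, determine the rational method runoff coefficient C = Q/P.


The runoff coefficient C = runoff depth / rainfall depth.
C = 7.7 / 61.4
  = 0.1254.

0.1254


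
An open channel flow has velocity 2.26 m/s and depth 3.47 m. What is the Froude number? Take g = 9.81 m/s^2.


The Froude number is defined as Fr = V / sqrt(g*y).
g*y = 9.81 * 3.47 = 34.0407.
sqrt(g*y) = sqrt(34.0407) = 5.8344.
Fr = 2.26 / 5.8344 = 0.3874.

0.3874


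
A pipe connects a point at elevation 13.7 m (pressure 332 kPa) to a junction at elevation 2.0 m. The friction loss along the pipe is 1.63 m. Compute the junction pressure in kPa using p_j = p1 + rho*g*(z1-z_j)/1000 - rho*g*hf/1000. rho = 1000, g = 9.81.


Junction pressure: p_j = p1 + rho*g*(z1 - z_j)/1000 - rho*g*hf/1000.
Elevation term = 1000*9.81*(13.7 - 2.0)/1000 = 114.777 kPa.
Friction term = 1000*9.81*1.63/1000 = 15.99 kPa.
p_j = 332 + 114.777 - 15.99 = 430.79 kPa.

430.79


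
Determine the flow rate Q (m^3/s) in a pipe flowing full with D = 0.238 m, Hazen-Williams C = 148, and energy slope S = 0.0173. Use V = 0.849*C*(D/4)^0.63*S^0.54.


For a full circular pipe, R = D/4 = 0.238/4 = 0.0595 m.
V = 0.849 * 148 * 0.0595^0.63 * 0.0173^0.54
  = 0.849 * 148 * 0.169023 * 0.111827
  = 2.375 m/s.
Pipe area A = pi*D^2/4 = pi*0.238^2/4 = 0.0445 m^2.
Q = A * V = 0.0445 * 2.375 = 0.1057 m^3/s.

0.1057


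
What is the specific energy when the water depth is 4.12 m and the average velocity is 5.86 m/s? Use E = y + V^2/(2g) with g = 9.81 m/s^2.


Specific energy E = y + V^2/(2g).
Velocity head = V^2/(2g) = 5.86^2 / (2*9.81) = 34.3396 / 19.62 = 1.7502 m.
E = 4.12 + 1.7502 = 5.8702 m.

5.8702


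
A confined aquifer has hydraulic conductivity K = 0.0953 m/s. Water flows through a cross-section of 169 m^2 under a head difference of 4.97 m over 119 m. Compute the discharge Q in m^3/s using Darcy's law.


Darcy's law: Q = K * A * i, where i = dh/L.
Hydraulic gradient i = 4.97 / 119 = 0.041765.
Q = 0.0953 * 169 * 0.041765
  = 0.6726 m^3/s.

0.6726


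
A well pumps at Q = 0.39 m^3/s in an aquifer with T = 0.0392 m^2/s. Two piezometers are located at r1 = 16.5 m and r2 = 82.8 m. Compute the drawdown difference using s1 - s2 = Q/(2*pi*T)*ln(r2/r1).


Thiem equation: s1 - s2 = Q/(2*pi*T) * ln(r2/r1).
ln(r2/r1) = ln(82.8/16.5) = 1.6131.
Q/(2*pi*T) = 0.39 / (2*pi*0.0392) = 0.39 / 0.2463 = 1.5834.
s1 - s2 = 1.5834 * 1.6131 = 2.5542 m.

2.5542


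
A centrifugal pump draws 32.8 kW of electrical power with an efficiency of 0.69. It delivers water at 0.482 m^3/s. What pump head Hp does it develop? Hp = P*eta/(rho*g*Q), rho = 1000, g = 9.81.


Pump head formula: Hp = P * eta / (rho * g * Q).
Numerator: P * eta = 32.8 * 1000 * 0.69 = 22632.0 W.
Denominator: rho * g * Q = 1000 * 9.81 * 0.482 = 4728.42.
Hp = 22632.0 / 4728.42 = 4.79 m.

4.79


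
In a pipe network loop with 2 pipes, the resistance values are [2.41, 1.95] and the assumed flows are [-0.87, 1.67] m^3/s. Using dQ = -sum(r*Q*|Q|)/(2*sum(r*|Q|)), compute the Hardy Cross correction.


Numerator terms (r*Q*|Q|): 2.41*-0.87*|-0.87| = -1.8241; 1.95*1.67*|1.67| = 5.4384.
Sum of numerator = 3.6142.
Denominator terms (r*|Q|): 2.41*|-0.87| = 2.0967; 1.95*|1.67| = 3.2565.
2 * sum of denominator = 2 * 5.3532 = 10.7064.
dQ = -3.6142 / 10.7064 = -0.3376 m^3/s.

-0.3376


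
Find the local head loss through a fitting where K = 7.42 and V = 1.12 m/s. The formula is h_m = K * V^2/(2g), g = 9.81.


Minor loss formula: h_m = K * V^2/(2g).
V^2 = 1.12^2 = 1.2544.
V^2/(2g) = 1.2544 / 19.62 = 0.0639 m.
h_m = 7.42 * 0.0639 = 0.4744 m.

0.4744


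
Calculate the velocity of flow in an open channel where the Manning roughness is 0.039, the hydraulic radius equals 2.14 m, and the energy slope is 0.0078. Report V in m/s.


Manning's equation gives V = (1/n) * R^(2/3) * S^(1/2).
First, compute R^(2/3) = 2.14^(2/3) = 1.6606.
Next, S^(1/2) = 0.0078^(1/2) = 0.088318.
Then 1/n = 1/0.039 = 25.64.
V = 25.64 * 1.6606 * 0.088318 = 3.7606 m/s.

3.7606


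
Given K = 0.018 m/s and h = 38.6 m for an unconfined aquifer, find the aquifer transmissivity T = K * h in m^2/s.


Transmissivity is defined as T = K * h.
T = 0.018 * 38.6
  = 0.6948 m^2/s.

0.6948


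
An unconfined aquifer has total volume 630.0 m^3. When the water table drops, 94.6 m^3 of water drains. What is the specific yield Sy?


Specific yield Sy = Volume drained / Total volume.
Sy = 94.6 / 630.0
   = 0.1502.

0.1502


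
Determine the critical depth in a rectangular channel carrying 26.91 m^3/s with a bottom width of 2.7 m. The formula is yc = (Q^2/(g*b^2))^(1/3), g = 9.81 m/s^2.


Using yc = (Q^2 / (g * b^2))^(1/3):
Q^2 = 26.91^2 = 724.15.
g * b^2 = 9.81 * 2.7^2 = 9.81 * 7.29 = 71.51.
Q^2 / (g*b^2) = 724.15 / 71.51 = 10.1266.
yc = 10.1266^(1/3) = 2.1634 m.

2.1634


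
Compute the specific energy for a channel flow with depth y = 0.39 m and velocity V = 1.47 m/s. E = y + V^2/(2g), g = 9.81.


Specific energy E = y + V^2/(2g).
Velocity head = V^2/(2g) = 1.47^2 / (2*9.81) = 2.1609 / 19.62 = 0.1101 m.
E = 0.39 + 0.1101 = 0.5001 m.

0.5001


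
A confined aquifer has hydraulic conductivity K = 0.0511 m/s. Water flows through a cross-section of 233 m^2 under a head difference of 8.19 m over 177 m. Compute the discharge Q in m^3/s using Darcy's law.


Darcy's law: Q = K * A * i, where i = dh/L.
Hydraulic gradient i = 8.19 / 177 = 0.046271.
Q = 0.0511 * 233 * 0.046271
  = 0.5509 m^3/s.

0.5509


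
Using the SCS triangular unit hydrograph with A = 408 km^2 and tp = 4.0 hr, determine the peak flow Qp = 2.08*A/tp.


SCS formula: Qp = 2.08 * A / tp.
Qp = 2.08 * 408 / 4.0
   = 848.64 / 4.0
   = 212.16 m^3/s per cm.

212.16


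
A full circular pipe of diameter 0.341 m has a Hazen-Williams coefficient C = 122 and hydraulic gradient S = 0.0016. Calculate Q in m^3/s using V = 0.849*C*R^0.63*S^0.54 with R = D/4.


For a full circular pipe, R = D/4 = 0.341/4 = 0.0853 m.
V = 0.849 * 122 * 0.0853^0.63 * 0.0016^0.54
  = 0.849 * 122 * 0.212001 * 0.030919
  = 0.6789 m/s.
Pipe area A = pi*D^2/4 = pi*0.341^2/4 = 0.0913 m^2.
Q = A * V = 0.0913 * 0.6789 = 0.062 m^3/s.

0.062


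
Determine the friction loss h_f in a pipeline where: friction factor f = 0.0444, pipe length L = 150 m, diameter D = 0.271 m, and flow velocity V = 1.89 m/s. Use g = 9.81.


Darcy-Weisbach equation: h_f = f * (L/D) * V^2/(2g).
f * L/D = 0.0444 * 150/0.271 = 24.5756.
V^2/(2g) = 1.89^2 / (2*9.81) = 3.5721 / 19.62 = 0.1821 m.
h_f = 24.5756 * 0.1821 = 4.474 m.

4.474


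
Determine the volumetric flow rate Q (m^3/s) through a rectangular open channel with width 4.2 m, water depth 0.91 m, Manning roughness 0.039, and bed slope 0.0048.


For a rectangular channel, the cross-sectional area A = b * y = 4.2 * 0.91 = 3.82 m^2.
The wetted perimeter P = b + 2y = 4.2 + 2*0.91 = 6.02 m.
Hydraulic radius R = A/P = 3.82/6.02 = 0.6349 m.
Velocity V = (1/n)*R^(2/3)*S^(1/2) = (1/0.039)*0.6349^(2/3)*0.0048^(1/2) = 1.3123 m/s.
Discharge Q = A * V = 3.82 * 1.3123 = 5.015 m^3/s.

5.015


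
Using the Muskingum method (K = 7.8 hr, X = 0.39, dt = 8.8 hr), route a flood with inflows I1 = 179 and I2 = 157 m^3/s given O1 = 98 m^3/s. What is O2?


Muskingum coefficients:
denom = 2*K*(1-X) + dt = 2*7.8*(1-0.39) + 8.8 = 18.316.
C0 = (dt - 2*K*X)/denom = (8.8 - 2*7.8*0.39)/18.316 = 0.1483.
C1 = (dt + 2*K*X)/denom = (8.8 + 2*7.8*0.39)/18.316 = 0.8126.
C2 = (2*K*(1-X) - dt)/denom = 0.0391.
O2 = C0*I2 + C1*I1 + C2*O1
   = 0.1483*157 + 0.8126*179 + 0.0391*98
   = 172.57 m^3/s.

172.57


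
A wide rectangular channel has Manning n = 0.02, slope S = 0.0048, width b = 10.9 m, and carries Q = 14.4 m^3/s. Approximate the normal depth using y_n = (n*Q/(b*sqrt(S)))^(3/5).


We use the wide-channel approximation y_n = (n*Q/(b*sqrt(S)))^(3/5).
sqrt(S) = sqrt(0.0048) = 0.069282.
Numerator: n*Q = 0.02 * 14.4 = 0.288.
Denominator: b*sqrt(S) = 10.9 * 0.069282 = 0.755174.
arg = 0.3814.
y_n = 0.3814^(3/5) = 0.5608 m.

0.5608


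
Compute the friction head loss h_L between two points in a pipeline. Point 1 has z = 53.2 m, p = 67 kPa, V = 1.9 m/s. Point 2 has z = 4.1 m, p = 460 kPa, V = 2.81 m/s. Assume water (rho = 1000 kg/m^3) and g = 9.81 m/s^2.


Total head at each section: H = z + p/(rho*g) + V^2/(2g).
H1 = 53.2 + 67*1000/(1000*9.81) + 1.9^2/(2*9.81)
   = 53.2 + 6.83 + 0.184
   = 60.214 m.
H2 = 4.1 + 460*1000/(1000*9.81) + 2.81^2/(2*9.81)
   = 4.1 + 46.891 + 0.4025
   = 51.393 m.
h_L = H1 - H2 = 60.214 - 51.393 = 8.82 m.

8.82


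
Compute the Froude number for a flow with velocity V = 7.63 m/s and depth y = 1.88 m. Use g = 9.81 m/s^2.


The Froude number is defined as Fr = V / sqrt(g*y).
g*y = 9.81 * 1.88 = 18.4428.
sqrt(g*y) = sqrt(18.4428) = 4.2945.
Fr = 7.63 / 4.2945 = 1.7767.

1.7767


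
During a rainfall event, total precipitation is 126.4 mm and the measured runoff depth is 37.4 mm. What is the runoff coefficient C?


The runoff coefficient C = runoff depth / rainfall depth.
C = 37.4 / 126.4
  = 0.2959.

0.2959


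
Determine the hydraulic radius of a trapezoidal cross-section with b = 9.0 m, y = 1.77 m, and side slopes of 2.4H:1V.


For a trapezoidal section with side slope z:
A = (b + z*y)*y = (9.0 + 2.4*1.77)*1.77 = 23.449 m^2.
P = b + 2*y*sqrt(1 + z^2) = 9.0 + 2*1.77*sqrt(1 + 2.4^2) = 18.204 m.
R = A/P = 23.449 / 18.204 = 1.2881 m.

1.2881


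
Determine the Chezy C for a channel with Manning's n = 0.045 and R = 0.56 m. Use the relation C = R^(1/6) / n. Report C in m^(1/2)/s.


The Chezy coefficient relates to Manning's n through C = R^(1/6) / n.
R^(1/6) = 0.56^(1/6) = 0.907886.
C = 0.907886 / 0.045 = 20.18 m^(1/2)/s.

20.18


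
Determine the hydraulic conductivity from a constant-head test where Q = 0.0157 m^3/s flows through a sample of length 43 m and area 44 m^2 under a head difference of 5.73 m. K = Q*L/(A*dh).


From K = Q*L / (A*dh):
Numerator: Q*L = 0.0157 * 43 = 0.6751.
Denominator: A*dh = 44 * 5.73 = 252.12.
K = 0.6751 / 252.12 = 0.002678 m/s.

0.002678


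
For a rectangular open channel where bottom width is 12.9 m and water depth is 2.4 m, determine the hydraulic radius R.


For a rectangular section:
Flow area A = b * y = 12.9 * 2.4 = 30.96 m^2.
Wetted perimeter P = b + 2y = 12.9 + 2*2.4 = 17.7 m.
Hydraulic radius R = A/P = 30.96 / 17.7 = 1.7492 m.

1.7492


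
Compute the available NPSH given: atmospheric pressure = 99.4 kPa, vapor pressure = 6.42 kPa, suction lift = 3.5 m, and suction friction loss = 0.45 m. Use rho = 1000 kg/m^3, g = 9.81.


NPSHa = p_atm/(rho*g) - z_s - hf_s - p_vap/(rho*g).
p_atm/(rho*g) = 99.4*1000 / (1000*9.81) = 10.133 m.
p_vap/(rho*g) = 6.42*1000 / (1000*9.81) = 0.654 m.
NPSHa = 10.133 - 3.5 - 0.45 - 0.654
      = 5.53 m.

5.53


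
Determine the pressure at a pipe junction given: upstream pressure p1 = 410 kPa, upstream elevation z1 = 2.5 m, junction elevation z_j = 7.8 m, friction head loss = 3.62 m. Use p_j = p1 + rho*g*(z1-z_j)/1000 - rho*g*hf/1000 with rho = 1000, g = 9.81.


Junction pressure: p_j = p1 + rho*g*(z1 - z_j)/1000 - rho*g*hf/1000.
Elevation term = 1000*9.81*(2.5 - 7.8)/1000 = -51.993 kPa.
Friction term = 1000*9.81*3.62/1000 = 35.512 kPa.
p_j = 410 + -51.993 - 35.512 = 322.49 kPa.

322.49
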